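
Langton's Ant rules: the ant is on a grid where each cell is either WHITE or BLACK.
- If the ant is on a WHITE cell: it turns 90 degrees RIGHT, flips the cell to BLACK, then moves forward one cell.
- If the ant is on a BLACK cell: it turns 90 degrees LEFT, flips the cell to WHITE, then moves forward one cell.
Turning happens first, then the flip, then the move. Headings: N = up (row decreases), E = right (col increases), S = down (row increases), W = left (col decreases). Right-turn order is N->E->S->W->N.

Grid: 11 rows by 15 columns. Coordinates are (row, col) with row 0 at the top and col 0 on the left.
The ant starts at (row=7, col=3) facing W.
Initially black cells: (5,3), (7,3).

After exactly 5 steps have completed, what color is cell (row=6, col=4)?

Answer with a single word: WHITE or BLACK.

Step 1: on BLACK (7,3): turn L to S, flip to white, move to (8,3). |black|=1
Step 2: on WHITE (8,3): turn R to W, flip to black, move to (8,2). |black|=2
Step 3: on WHITE (8,2): turn R to N, flip to black, move to (7,2). |black|=3
Step 4: on WHITE (7,2): turn R to E, flip to black, move to (7,3). |black|=4
Step 5: on WHITE (7,3): turn R to S, flip to black, move to (8,3). |black|=5

Answer: WHITE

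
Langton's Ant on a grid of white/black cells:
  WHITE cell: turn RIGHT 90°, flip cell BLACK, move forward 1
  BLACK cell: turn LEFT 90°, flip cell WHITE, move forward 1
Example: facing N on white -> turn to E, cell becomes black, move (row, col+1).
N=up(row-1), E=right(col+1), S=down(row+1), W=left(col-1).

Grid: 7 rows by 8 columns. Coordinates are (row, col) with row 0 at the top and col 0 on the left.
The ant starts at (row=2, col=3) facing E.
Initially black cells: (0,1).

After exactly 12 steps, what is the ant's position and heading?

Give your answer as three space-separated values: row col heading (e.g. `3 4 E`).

Step 1: on WHITE (2,3): turn R to S, flip to black, move to (3,3). |black|=2
Step 2: on WHITE (3,3): turn R to W, flip to black, move to (3,2). |black|=3
Step 3: on WHITE (3,2): turn R to N, flip to black, move to (2,2). |black|=4
Step 4: on WHITE (2,2): turn R to E, flip to black, move to (2,3). |black|=5
Step 5: on BLACK (2,3): turn L to N, flip to white, move to (1,3). |black|=4
Step 6: on WHITE (1,3): turn R to E, flip to black, move to (1,4). |black|=5
Step 7: on WHITE (1,4): turn R to S, flip to black, move to (2,4). |black|=6
Step 8: on WHITE (2,4): turn R to W, flip to black, move to (2,3). |black|=7
Step 9: on WHITE (2,3): turn R to N, flip to black, move to (1,3). |black|=8
Step 10: on BLACK (1,3): turn L to W, flip to white, move to (1,2). |black|=7
Step 11: on WHITE (1,2): turn R to N, flip to black, move to (0,2). |black|=8
Step 12: on WHITE (0,2): turn R to E, flip to black, move to (0,3). |black|=9

Answer: 0 3 E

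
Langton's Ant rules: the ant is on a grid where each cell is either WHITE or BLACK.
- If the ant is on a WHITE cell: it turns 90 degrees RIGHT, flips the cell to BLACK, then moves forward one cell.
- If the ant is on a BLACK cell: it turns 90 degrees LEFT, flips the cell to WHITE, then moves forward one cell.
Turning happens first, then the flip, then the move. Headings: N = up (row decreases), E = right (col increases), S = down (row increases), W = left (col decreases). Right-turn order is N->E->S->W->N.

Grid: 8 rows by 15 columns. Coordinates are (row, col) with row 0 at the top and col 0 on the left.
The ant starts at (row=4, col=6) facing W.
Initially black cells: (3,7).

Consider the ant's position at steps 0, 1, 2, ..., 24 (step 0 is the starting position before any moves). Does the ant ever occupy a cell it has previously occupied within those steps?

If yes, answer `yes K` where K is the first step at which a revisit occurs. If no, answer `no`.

Step 1: on WHITE (4,6): turn R to N, flip to black, move to (3,6). |black|=2 — new cell
Step 2: on WHITE (3,6): turn R to E, flip to black, move to (3,7). |black|=3 — new cell
Step 3: on BLACK (3,7): turn L to N, flip to white, move to (2,7). |black|=2 — new cell
Step 4: on WHITE (2,7): turn R to E, flip to black, move to (2,8). |black|=3 — new cell
Step 5: on WHITE (2,8): turn R to S, flip to black, move to (3,8). |black|=4 — new cell
Step 6: on WHITE (3,8): turn R to W, flip to black, move to (3,7). |black|=5 — REVISIT

Answer: yes 6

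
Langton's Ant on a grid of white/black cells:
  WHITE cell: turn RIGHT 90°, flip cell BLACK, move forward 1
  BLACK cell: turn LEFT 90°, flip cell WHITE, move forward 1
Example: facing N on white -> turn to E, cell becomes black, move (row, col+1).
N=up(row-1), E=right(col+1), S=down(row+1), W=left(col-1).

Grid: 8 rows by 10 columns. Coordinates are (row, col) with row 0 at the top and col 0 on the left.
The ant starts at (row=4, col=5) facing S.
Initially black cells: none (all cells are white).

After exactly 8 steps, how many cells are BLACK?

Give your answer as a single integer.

Step 1: on WHITE (4,5): turn R to W, flip to black, move to (4,4). |black|=1
Step 2: on WHITE (4,4): turn R to N, flip to black, move to (3,4). |black|=2
Step 3: on WHITE (3,4): turn R to E, flip to black, move to (3,5). |black|=3
Step 4: on WHITE (3,5): turn R to S, flip to black, move to (4,5). |black|=4
Step 5: on BLACK (4,5): turn L to E, flip to white, move to (4,6). |black|=3
Step 6: on WHITE (4,6): turn R to S, flip to black, move to (5,6). |black|=4
Step 7: on WHITE (5,6): turn R to W, flip to black, move to (5,5). |black|=5
Step 8: on WHITE (5,5): turn R to N, flip to black, move to (4,5). |black|=6

Answer: 6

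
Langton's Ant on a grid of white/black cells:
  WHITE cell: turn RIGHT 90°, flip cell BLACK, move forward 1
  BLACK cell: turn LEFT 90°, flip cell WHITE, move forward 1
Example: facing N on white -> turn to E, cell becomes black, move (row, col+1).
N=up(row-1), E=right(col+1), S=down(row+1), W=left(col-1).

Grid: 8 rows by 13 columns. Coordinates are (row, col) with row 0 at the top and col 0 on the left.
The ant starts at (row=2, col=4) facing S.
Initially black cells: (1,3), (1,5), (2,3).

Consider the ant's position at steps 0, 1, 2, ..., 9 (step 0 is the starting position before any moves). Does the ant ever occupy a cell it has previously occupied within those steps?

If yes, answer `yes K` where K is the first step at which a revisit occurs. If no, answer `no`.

Step 1: on WHITE (2,4): turn R to W, flip to black, move to (2,3). |black|=4 — new cell
Step 2: on BLACK (2,3): turn L to S, flip to white, move to (3,3). |black|=3 — new cell
Step 3: on WHITE (3,3): turn R to W, flip to black, move to (3,2). |black|=4 — new cell
Step 4: on WHITE (3,2): turn R to N, flip to black, move to (2,2). |black|=5 — new cell
Step 5: on WHITE (2,2): turn R to E, flip to black, move to (2,3). |black|=6 — REVISIT

Answer: yes 5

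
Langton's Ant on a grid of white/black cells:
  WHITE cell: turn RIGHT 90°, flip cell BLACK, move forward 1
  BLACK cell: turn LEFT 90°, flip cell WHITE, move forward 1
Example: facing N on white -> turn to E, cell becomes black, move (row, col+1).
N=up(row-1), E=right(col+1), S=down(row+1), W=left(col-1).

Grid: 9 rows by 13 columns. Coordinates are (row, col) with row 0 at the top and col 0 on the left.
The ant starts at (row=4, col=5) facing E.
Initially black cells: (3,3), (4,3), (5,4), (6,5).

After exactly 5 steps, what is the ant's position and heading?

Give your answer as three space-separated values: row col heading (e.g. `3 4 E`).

Answer: 5 3 N

Derivation:
Step 1: on WHITE (4,5): turn R to S, flip to black, move to (5,5). |black|=5
Step 2: on WHITE (5,5): turn R to W, flip to black, move to (5,4). |black|=6
Step 3: on BLACK (5,4): turn L to S, flip to white, move to (6,4). |black|=5
Step 4: on WHITE (6,4): turn R to W, flip to black, move to (6,3). |black|=6
Step 5: on WHITE (6,3): turn R to N, flip to black, move to (5,3). |black|=7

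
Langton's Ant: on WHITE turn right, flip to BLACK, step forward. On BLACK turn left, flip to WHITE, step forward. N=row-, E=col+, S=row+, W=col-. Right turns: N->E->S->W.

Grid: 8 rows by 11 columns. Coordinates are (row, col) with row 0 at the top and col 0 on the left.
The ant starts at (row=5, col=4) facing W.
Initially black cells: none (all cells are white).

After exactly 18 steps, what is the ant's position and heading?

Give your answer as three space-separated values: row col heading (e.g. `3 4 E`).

Answer: 6 5 E

Derivation:
Step 1: on WHITE (5,4): turn R to N, flip to black, move to (4,4). |black|=1
Step 2: on WHITE (4,4): turn R to E, flip to black, move to (4,5). |black|=2
Step 3: on WHITE (4,5): turn R to S, flip to black, move to (5,5). |black|=3
Step 4: on WHITE (5,5): turn R to W, flip to black, move to (5,4). |black|=4
Step 5: on BLACK (5,4): turn L to S, flip to white, move to (6,4). |black|=3
Step 6: on WHITE (6,4): turn R to W, flip to black, move to (6,3). |black|=4
Step 7: on WHITE (6,3): turn R to N, flip to black, move to (5,3). |black|=5
Step 8: on WHITE (5,3): turn R to E, flip to black, move to (5,4). |black|=6
Step 9: on WHITE (5,4): turn R to S, flip to black, move to (6,4). |black|=7
Step 10: on BLACK (6,4): turn L to E, flip to white, move to (6,5). |black|=6
Step 11: on WHITE (6,5): turn R to S, flip to black, move to (7,5). |black|=7
Step 12: on WHITE (7,5): turn R to W, flip to black, move to (7,4). |black|=8
Step 13: on WHITE (7,4): turn R to N, flip to black, move to (6,4). |black|=9
Step 14: on WHITE (6,4): turn R to E, flip to black, move to (6,5). |black|=10
Step 15: on BLACK (6,5): turn L to N, flip to white, move to (5,5). |black|=9
Step 16: on BLACK (5,5): turn L to W, flip to white, move to (5,4). |black|=8
Step 17: on BLACK (5,4): turn L to S, flip to white, move to (6,4). |black|=7
Step 18: on BLACK (6,4): turn L to E, flip to white, move to (6,5). |black|=6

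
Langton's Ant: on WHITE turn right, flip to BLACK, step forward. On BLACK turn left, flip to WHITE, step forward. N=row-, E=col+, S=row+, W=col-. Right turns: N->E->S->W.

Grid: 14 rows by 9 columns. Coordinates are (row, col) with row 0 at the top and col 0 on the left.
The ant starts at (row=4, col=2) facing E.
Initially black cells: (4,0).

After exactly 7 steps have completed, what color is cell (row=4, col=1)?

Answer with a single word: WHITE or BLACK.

Answer: BLACK

Derivation:
Step 1: on WHITE (4,2): turn R to S, flip to black, move to (5,2). |black|=2
Step 2: on WHITE (5,2): turn R to W, flip to black, move to (5,1). |black|=3
Step 3: on WHITE (5,1): turn R to N, flip to black, move to (4,1). |black|=4
Step 4: on WHITE (4,1): turn R to E, flip to black, move to (4,2). |black|=5
Step 5: on BLACK (4,2): turn L to N, flip to white, move to (3,2). |black|=4
Step 6: on WHITE (3,2): turn R to E, flip to black, move to (3,3). |black|=5
Step 7: on WHITE (3,3): turn R to S, flip to black, move to (4,3). |black|=6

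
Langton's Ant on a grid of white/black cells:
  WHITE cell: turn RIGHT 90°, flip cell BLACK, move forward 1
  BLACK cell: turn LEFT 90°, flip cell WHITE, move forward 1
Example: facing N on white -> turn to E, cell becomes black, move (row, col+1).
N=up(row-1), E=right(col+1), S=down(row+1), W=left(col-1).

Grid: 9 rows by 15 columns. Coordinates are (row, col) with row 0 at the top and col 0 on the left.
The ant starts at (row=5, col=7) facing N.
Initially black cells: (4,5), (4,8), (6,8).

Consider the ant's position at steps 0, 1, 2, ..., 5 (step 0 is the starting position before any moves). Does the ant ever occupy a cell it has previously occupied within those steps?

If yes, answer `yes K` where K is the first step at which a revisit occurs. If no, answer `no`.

Step 1: on WHITE (5,7): turn R to E, flip to black, move to (5,8). |black|=4 — new cell
Step 2: on WHITE (5,8): turn R to S, flip to black, move to (6,8). |black|=5 — new cell
Step 3: on BLACK (6,8): turn L to E, flip to white, move to (6,9). |black|=4 — new cell
Step 4: on WHITE (6,9): turn R to S, flip to black, move to (7,9). |black|=5 — new cell
Step 5: on WHITE (7,9): turn R to W, flip to black, move to (7,8). |black|=6 — new cell
No revisit within 5 steps.

Answer: no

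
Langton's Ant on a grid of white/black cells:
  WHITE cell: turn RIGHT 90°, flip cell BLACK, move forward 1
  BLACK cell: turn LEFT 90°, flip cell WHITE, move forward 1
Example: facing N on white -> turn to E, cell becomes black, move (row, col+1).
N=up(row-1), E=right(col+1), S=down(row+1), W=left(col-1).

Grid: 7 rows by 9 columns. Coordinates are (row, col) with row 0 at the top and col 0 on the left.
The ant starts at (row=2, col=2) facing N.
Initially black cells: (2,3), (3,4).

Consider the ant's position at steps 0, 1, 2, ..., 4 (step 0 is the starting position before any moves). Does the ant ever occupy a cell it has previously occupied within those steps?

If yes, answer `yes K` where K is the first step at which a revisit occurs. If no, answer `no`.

Answer: no

Derivation:
Step 1: on WHITE (2,2): turn R to E, flip to black, move to (2,3). |black|=3 — new cell
Step 2: on BLACK (2,3): turn L to N, flip to white, move to (1,3). |black|=2 — new cell
Step 3: on WHITE (1,3): turn R to E, flip to black, move to (1,4). |black|=3 — new cell
Step 4: on WHITE (1,4): turn R to S, flip to black, move to (2,4). |black|=4 — new cell
No revisit within 4 steps.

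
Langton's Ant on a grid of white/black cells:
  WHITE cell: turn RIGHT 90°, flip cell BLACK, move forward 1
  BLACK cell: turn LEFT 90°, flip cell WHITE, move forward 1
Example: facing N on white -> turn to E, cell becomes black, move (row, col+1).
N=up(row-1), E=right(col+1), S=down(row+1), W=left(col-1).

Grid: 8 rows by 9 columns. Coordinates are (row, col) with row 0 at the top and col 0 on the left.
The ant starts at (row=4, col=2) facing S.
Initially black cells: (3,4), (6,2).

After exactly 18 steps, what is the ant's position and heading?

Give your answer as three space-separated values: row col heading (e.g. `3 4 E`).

Step 1: on WHITE (4,2): turn R to W, flip to black, move to (4,1). |black|=3
Step 2: on WHITE (4,1): turn R to N, flip to black, move to (3,1). |black|=4
Step 3: on WHITE (3,1): turn R to E, flip to black, move to (3,2). |black|=5
Step 4: on WHITE (3,2): turn R to S, flip to black, move to (4,2). |black|=6
Step 5: on BLACK (4,2): turn L to E, flip to white, move to (4,3). |black|=5
Step 6: on WHITE (4,3): turn R to S, flip to black, move to (5,3). |black|=6
Step 7: on WHITE (5,3): turn R to W, flip to black, move to (5,2). |black|=7
Step 8: on WHITE (5,2): turn R to N, flip to black, move to (4,2). |black|=8
Step 9: on WHITE (4,2): turn R to E, flip to black, move to (4,3). |black|=9
Step 10: on BLACK (4,3): turn L to N, flip to white, move to (3,3). |black|=8
Step 11: on WHITE (3,3): turn R to E, flip to black, move to (3,4). |black|=9
Step 12: on BLACK (3,4): turn L to N, flip to white, move to (2,4). |black|=8
Step 13: on WHITE (2,4): turn R to E, flip to black, move to (2,5). |black|=9
Step 14: on WHITE (2,5): turn R to S, flip to black, move to (3,5). |black|=10
Step 15: on WHITE (3,5): turn R to W, flip to black, move to (3,4). |black|=11
Step 16: on WHITE (3,4): turn R to N, flip to black, move to (2,4). |black|=12
Step 17: on BLACK (2,4): turn L to W, flip to white, move to (2,3). |black|=11
Step 18: on WHITE (2,3): turn R to N, flip to black, move to (1,3). |black|=12

Answer: 1 3 N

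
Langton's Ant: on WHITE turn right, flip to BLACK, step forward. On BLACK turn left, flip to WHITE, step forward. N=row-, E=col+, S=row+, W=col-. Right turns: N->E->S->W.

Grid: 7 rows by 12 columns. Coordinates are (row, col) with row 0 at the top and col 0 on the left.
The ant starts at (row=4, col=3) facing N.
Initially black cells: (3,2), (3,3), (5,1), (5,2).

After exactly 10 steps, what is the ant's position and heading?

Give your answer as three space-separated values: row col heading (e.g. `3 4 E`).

Step 1: on WHITE (4,3): turn R to E, flip to black, move to (4,4). |black|=5
Step 2: on WHITE (4,4): turn R to S, flip to black, move to (5,4). |black|=6
Step 3: on WHITE (5,4): turn R to W, flip to black, move to (5,3). |black|=7
Step 4: on WHITE (5,3): turn R to N, flip to black, move to (4,3). |black|=8
Step 5: on BLACK (4,3): turn L to W, flip to white, move to (4,2). |black|=7
Step 6: on WHITE (4,2): turn R to N, flip to black, move to (3,2). |black|=8
Step 7: on BLACK (3,2): turn L to W, flip to white, move to (3,1). |black|=7
Step 8: on WHITE (3,1): turn R to N, flip to black, move to (2,1). |black|=8
Step 9: on WHITE (2,1): turn R to E, flip to black, move to (2,2). |black|=9
Step 10: on WHITE (2,2): turn R to S, flip to black, move to (3,2). |black|=10

Answer: 3 2 S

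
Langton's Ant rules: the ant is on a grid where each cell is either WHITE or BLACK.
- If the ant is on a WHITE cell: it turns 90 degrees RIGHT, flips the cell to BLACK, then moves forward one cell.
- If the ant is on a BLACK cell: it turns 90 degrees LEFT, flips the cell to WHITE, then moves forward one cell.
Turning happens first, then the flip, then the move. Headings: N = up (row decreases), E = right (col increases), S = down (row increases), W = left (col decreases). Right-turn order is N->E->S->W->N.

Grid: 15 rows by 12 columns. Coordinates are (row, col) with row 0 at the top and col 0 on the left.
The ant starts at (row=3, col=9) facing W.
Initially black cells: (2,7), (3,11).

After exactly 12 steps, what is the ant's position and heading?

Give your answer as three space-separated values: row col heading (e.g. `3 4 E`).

Step 1: on WHITE (3,9): turn R to N, flip to black, move to (2,9). |black|=3
Step 2: on WHITE (2,9): turn R to E, flip to black, move to (2,10). |black|=4
Step 3: on WHITE (2,10): turn R to S, flip to black, move to (3,10). |black|=5
Step 4: on WHITE (3,10): turn R to W, flip to black, move to (3,9). |black|=6
Step 5: on BLACK (3,9): turn L to S, flip to white, move to (4,9). |black|=5
Step 6: on WHITE (4,9): turn R to W, flip to black, move to (4,8). |black|=6
Step 7: on WHITE (4,8): turn R to N, flip to black, move to (3,8). |black|=7
Step 8: on WHITE (3,8): turn R to E, flip to black, move to (3,9). |black|=8
Step 9: on WHITE (3,9): turn R to S, flip to black, move to (4,9). |black|=9
Step 10: on BLACK (4,9): turn L to E, flip to white, move to (4,10). |black|=8
Step 11: on WHITE (4,10): turn R to S, flip to black, move to (5,10). |black|=9
Step 12: on WHITE (5,10): turn R to W, flip to black, move to (5,9). |black|=10

Answer: 5 9 W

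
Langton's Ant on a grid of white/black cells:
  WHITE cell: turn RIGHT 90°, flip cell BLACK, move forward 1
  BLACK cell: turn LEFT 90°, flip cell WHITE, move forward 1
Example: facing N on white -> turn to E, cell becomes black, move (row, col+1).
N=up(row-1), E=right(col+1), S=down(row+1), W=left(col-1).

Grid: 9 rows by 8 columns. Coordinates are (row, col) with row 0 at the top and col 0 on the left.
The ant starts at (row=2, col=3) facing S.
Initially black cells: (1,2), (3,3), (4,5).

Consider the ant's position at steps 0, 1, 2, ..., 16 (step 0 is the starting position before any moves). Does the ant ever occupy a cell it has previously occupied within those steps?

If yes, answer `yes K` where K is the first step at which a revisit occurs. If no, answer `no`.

Answer: yes 6

Derivation:
Step 1: on WHITE (2,3): turn R to W, flip to black, move to (2,2). |black|=4 — new cell
Step 2: on WHITE (2,2): turn R to N, flip to black, move to (1,2). |black|=5 — new cell
Step 3: on BLACK (1,2): turn L to W, flip to white, move to (1,1). |black|=4 — new cell
Step 4: on WHITE (1,1): turn R to N, flip to black, move to (0,1). |black|=5 — new cell
Step 5: on WHITE (0,1): turn R to E, flip to black, move to (0,2). |black|=6 — new cell
Step 6: on WHITE (0,2): turn R to S, flip to black, move to (1,2). |black|=7 — REVISIT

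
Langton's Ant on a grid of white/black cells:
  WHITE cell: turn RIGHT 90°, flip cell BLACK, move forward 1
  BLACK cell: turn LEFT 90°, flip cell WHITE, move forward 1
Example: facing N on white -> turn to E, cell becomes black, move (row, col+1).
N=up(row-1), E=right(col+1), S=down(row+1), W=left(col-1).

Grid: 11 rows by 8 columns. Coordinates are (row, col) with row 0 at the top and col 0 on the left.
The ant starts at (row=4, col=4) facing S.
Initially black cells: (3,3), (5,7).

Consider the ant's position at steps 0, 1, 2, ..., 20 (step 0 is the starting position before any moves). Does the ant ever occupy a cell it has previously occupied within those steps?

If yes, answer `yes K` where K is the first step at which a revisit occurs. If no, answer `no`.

Answer: yes 6

Derivation:
Step 1: on WHITE (4,4): turn R to W, flip to black, move to (4,3). |black|=3 — new cell
Step 2: on WHITE (4,3): turn R to N, flip to black, move to (3,3). |black|=4 — new cell
Step 3: on BLACK (3,3): turn L to W, flip to white, move to (3,2). |black|=3 — new cell
Step 4: on WHITE (3,2): turn R to N, flip to black, move to (2,2). |black|=4 — new cell
Step 5: on WHITE (2,2): turn R to E, flip to black, move to (2,3). |black|=5 — new cell
Step 6: on WHITE (2,3): turn R to S, flip to black, move to (3,3). |black|=6 — REVISIT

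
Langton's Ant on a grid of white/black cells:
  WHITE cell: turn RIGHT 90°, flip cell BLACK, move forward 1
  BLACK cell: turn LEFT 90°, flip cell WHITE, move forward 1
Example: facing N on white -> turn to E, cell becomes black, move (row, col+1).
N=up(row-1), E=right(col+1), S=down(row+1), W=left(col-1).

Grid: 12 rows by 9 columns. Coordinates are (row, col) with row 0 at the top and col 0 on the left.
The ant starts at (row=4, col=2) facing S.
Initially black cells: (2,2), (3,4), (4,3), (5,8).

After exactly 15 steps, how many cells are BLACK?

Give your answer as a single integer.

Answer: 11

Derivation:
Step 1: on WHITE (4,2): turn R to W, flip to black, move to (4,1). |black|=5
Step 2: on WHITE (4,1): turn R to N, flip to black, move to (3,1). |black|=6
Step 3: on WHITE (3,1): turn R to E, flip to black, move to (3,2). |black|=7
Step 4: on WHITE (3,2): turn R to S, flip to black, move to (4,2). |black|=8
Step 5: on BLACK (4,2): turn L to E, flip to white, move to (4,3). |black|=7
Step 6: on BLACK (4,3): turn L to N, flip to white, move to (3,3). |black|=6
Step 7: on WHITE (3,3): turn R to E, flip to black, move to (3,4). |black|=7
Step 8: on BLACK (3,4): turn L to N, flip to white, move to (2,4). |black|=6
Step 9: on WHITE (2,4): turn R to E, flip to black, move to (2,5). |black|=7
Step 10: on WHITE (2,5): turn R to S, flip to black, move to (3,5). |black|=8
Step 11: on WHITE (3,5): turn R to W, flip to black, move to (3,4). |black|=9
Step 12: on WHITE (3,4): turn R to N, flip to black, move to (2,4). |black|=10
Step 13: on BLACK (2,4): turn L to W, flip to white, move to (2,3). |black|=9
Step 14: on WHITE (2,3): turn R to N, flip to black, move to (1,3). |black|=10
Step 15: on WHITE (1,3): turn R to E, flip to black, move to (1,4). |black|=11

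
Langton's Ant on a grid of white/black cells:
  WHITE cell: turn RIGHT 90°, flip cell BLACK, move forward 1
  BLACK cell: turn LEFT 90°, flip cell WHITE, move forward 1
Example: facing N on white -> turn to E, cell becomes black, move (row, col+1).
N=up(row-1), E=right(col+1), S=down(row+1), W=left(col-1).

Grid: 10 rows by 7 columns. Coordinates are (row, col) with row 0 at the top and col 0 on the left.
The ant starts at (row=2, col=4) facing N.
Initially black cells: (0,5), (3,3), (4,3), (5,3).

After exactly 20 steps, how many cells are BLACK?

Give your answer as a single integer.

Answer: 10

Derivation:
Step 1: on WHITE (2,4): turn R to E, flip to black, move to (2,5). |black|=5
Step 2: on WHITE (2,5): turn R to S, flip to black, move to (3,5). |black|=6
Step 3: on WHITE (3,5): turn R to W, flip to black, move to (3,4). |black|=7
Step 4: on WHITE (3,4): turn R to N, flip to black, move to (2,4). |black|=8
Step 5: on BLACK (2,4): turn L to W, flip to white, move to (2,3). |black|=7
Step 6: on WHITE (2,3): turn R to N, flip to black, move to (1,3). |black|=8
Step 7: on WHITE (1,3): turn R to E, flip to black, move to (1,4). |black|=9
Step 8: on WHITE (1,4): turn R to S, flip to black, move to (2,4). |black|=10
Step 9: on WHITE (2,4): turn R to W, flip to black, move to (2,3). |black|=11
Step 10: on BLACK (2,3): turn L to S, flip to white, move to (3,3). |black|=10
Step 11: on BLACK (3,3): turn L to E, flip to white, move to (3,4). |black|=9
Step 12: on BLACK (3,4): turn L to N, flip to white, move to (2,4). |black|=8
Step 13: on BLACK (2,4): turn L to W, flip to white, move to (2,3). |black|=7
Step 14: on WHITE (2,3): turn R to N, flip to black, move to (1,3). |black|=8
Step 15: on BLACK (1,3): turn L to W, flip to white, move to (1,2). |black|=7
Step 16: on WHITE (1,2): turn R to N, flip to black, move to (0,2). |black|=8
Step 17: on WHITE (0,2): turn R to E, flip to black, move to (0,3). |black|=9
Step 18: on WHITE (0,3): turn R to S, flip to black, move to (1,3). |black|=10
Step 19: on WHITE (1,3): turn R to W, flip to black, move to (1,2). |black|=11
Step 20: on BLACK (1,2): turn L to S, flip to white, move to (2,2). |black|=10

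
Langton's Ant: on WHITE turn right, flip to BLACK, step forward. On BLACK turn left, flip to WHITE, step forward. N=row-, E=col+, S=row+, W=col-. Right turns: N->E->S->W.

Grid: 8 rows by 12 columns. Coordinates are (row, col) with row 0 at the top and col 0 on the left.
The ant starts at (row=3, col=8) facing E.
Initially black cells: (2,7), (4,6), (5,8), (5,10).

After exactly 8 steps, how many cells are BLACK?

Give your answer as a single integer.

Step 1: on WHITE (3,8): turn R to S, flip to black, move to (4,8). |black|=5
Step 2: on WHITE (4,8): turn R to W, flip to black, move to (4,7). |black|=6
Step 3: on WHITE (4,7): turn R to N, flip to black, move to (3,7). |black|=7
Step 4: on WHITE (3,7): turn R to E, flip to black, move to (3,8). |black|=8
Step 5: on BLACK (3,8): turn L to N, flip to white, move to (2,8). |black|=7
Step 6: on WHITE (2,8): turn R to E, flip to black, move to (2,9). |black|=8
Step 7: on WHITE (2,9): turn R to S, flip to black, move to (3,9). |black|=9
Step 8: on WHITE (3,9): turn R to W, flip to black, move to (3,8). |black|=10

Answer: 10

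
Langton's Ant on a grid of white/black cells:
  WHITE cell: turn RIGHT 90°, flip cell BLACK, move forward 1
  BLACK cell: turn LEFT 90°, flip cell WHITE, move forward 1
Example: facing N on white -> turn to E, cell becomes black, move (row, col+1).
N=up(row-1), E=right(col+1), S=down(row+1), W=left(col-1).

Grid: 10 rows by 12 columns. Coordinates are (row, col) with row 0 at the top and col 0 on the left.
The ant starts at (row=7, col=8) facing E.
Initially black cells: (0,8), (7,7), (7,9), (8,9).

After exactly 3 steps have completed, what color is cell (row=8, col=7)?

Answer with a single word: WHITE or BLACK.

Answer: BLACK

Derivation:
Step 1: on WHITE (7,8): turn R to S, flip to black, move to (8,8). |black|=5
Step 2: on WHITE (8,8): turn R to W, flip to black, move to (8,7). |black|=6
Step 3: on WHITE (8,7): turn R to N, flip to black, move to (7,7). |black|=7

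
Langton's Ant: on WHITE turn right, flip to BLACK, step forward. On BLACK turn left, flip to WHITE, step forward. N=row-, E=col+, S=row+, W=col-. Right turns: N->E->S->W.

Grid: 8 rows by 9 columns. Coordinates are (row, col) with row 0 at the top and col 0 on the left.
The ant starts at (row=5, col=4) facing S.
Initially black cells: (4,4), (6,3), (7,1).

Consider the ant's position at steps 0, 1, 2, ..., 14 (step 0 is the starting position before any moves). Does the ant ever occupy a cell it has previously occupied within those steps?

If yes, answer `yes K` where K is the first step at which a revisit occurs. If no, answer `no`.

Answer: yes 7

Derivation:
Step 1: on WHITE (5,4): turn R to W, flip to black, move to (5,3). |black|=4 — new cell
Step 2: on WHITE (5,3): turn R to N, flip to black, move to (4,3). |black|=5 — new cell
Step 3: on WHITE (4,3): turn R to E, flip to black, move to (4,4). |black|=6 — new cell
Step 4: on BLACK (4,4): turn L to N, flip to white, move to (3,4). |black|=5 — new cell
Step 5: on WHITE (3,4): turn R to E, flip to black, move to (3,5). |black|=6 — new cell
Step 6: on WHITE (3,5): turn R to S, flip to black, move to (4,5). |black|=7 — new cell
Step 7: on WHITE (4,5): turn R to W, flip to black, move to (4,4). |black|=8 — REVISIT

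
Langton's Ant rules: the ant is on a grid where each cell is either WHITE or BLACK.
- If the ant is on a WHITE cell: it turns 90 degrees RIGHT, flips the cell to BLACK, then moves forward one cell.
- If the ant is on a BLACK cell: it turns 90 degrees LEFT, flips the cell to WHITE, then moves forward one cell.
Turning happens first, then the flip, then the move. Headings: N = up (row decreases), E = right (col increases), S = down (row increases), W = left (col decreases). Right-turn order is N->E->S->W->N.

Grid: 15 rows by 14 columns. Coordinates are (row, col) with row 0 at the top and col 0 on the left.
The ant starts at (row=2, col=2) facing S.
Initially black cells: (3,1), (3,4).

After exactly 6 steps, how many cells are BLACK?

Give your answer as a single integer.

Step 1: on WHITE (2,2): turn R to W, flip to black, move to (2,1). |black|=3
Step 2: on WHITE (2,1): turn R to N, flip to black, move to (1,1). |black|=4
Step 3: on WHITE (1,1): turn R to E, flip to black, move to (1,2). |black|=5
Step 4: on WHITE (1,2): turn R to S, flip to black, move to (2,2). |black|=6
Step 5: on BLACK (2,2): turn L to E, flip to white, move to (2,3). |black|=5
Step 6: on WHITE (2,3): turn R to S, flip to black, move to (3,3). |black|=6

Answer: 6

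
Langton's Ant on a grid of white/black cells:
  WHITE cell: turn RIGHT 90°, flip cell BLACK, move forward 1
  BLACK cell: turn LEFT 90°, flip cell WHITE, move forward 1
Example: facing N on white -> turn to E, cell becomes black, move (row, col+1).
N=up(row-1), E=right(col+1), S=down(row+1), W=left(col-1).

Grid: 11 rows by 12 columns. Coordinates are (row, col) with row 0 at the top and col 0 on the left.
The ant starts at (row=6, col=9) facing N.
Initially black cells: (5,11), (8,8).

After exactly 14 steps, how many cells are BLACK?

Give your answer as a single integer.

Step 1: on WHITE (6,9): turn R to E, flip to black, move to (6,10). |black|=3
Step 2: on WHITE (6,10): turn R to S, flip to black, move to (7,10). |black|=4
Step 3: on WHITE (7,10): turn R to W, flip to black, move to (7,9). |black|=5
Step 4: on WHITE (7,9): turn R to N, flip to black, move to (6,9). |black|=6
Step 5: on BLACK (6,9): turn L to W, flip to white, move to (6,8). |black|=5
Step 6: on WHITE (6,8): turn R to N, flip to black, move to (5,8). |black|=6
Step 7: on WHITE (5,8): turn R to E, flip to black, move to (5,9). |black|=7
Step 8: on WHITE (5,9): turn R to S, flip to black, move to (6,9). |black|=8
Step 9: on WHITE (6,9): turn R to W, flip to black, move to (6,8). |black|=9
Step 10: on BLACK (6,8): turn L to S, flip to white, move to (7,8). |black|=8
Step 11: on WHITE (7,8): turn R to W, flip to black, move to (7,7). |black|=9
Step 12: on WHITE (7,7): turn R to N, flip to black, move to (6,7). |black|=10
Step 13: on WHITE (6,7): turn R to E, flip to black, move to (6,8). |black|=11
Step 14: on WHITE (6,8): turn R to S, flip to black, move to (7,8). |black|=12

Answer: 12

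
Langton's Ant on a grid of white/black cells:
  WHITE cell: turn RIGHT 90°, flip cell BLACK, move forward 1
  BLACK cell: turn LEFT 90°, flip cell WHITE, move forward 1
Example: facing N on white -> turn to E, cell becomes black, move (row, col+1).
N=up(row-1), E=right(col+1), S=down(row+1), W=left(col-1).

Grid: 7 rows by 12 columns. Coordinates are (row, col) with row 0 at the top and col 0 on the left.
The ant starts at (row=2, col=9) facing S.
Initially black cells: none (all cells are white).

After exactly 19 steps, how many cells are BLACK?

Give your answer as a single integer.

Step 1: on WHITE (2,9): turn R to W, flip to black, move to (2,8). |black|=1
Step 2: on WHITE (2,8): turn R to N, flip to black, move to (1,8). |black|=2
Step 3: on WHITE (1,8): turn R to E, flip to black, move to (1,9). |black|=3
Step 4: on WHITE (1,9): turn R to S, flip to black, move to (2,9). |black|=4
Step 5: on BLACK (2,9): turn L to E, flip to white, move to (2,10). |black|=3
Step 6: on WHITE (2,10): turn R to S, flip to black, move to (3,10). |black|=4
Step 7: on WHITE (3,10): turn R to W, flip to black, move to (3,9). |black|=5
Step 8: on WHITE (3,9): turn R to N, flip to black, move to (2,9). |black|=6
Step 9: on WHITE (2,9): turn R to E, flip to black, move to (2,10). |black|=7
Step 10: on BLACK (2,10): turn L to N, flip to white, move to (1,10). |black|=6
Step 11: on WHITE (1,10): turn R to E, flip to black, move to (1,11). |black|=7
Step 12: on WHITE (1,11): turn R to S, flip to black, move to (2,11). |black|=8
Step 13: on WHITE (2,11): turn R to W, flip to black, move to (2,10). |black|=9
Step 14: on WHITE (2,10): turn R to N, flip to black, move to (1,10). |black|=10
Step 15: on BLACK (1,10): turn L to W, flip to white, move to (1,9). |black|=9
Step 16: on BLACK (1,9): turn L to S, flip to white, move to (2,9). |black|=8
Step 17: on BLACK (2,9): turn L to E, flip to white, move to (2,10). |black|=7
Step 18: on BLACK (2,10): turn L to N, flip to white, move to (1,10). |black|=6
Step 19: on WHITE (1,10): turn R to E, flip to black, move to (1,11). |black|=7

Answer: 7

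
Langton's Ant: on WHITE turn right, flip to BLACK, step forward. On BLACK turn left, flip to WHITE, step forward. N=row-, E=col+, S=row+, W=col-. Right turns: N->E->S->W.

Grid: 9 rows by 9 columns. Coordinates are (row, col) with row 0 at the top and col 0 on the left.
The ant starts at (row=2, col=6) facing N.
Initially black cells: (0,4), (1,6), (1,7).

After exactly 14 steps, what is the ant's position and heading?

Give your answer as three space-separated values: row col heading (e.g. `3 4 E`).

Answer: 3 7 S

Derivation:
Step 1: on WHITE (2,6): turn R to E, flip to black, move to (2,7). |black|=4
Step 2: on WHITE (2,7): turn R to S, flip to black, move to (3,7). |black|=5
Step 3: on WHITE (3,7): turn R to W, flip to black, move to (3,6). |black|=6
Step 4: on WHITE (3,6): turn R to N, flip to black, move to (2,6). |black|=7
Step 5: on BLACK (2,6): turn L to W, flip to white, move to (2,5). |black|=6
Step 6: on WHITE (2,5): turn R to N, flip to black, move to (1,5). |black|=7
Step 7: on WHITE (1,5): turn R to E, flip to black, move to (1,6). |black|=8
Step 8: on BLACK (1,6): turn L to N, flip to white, move to (0,6). |black|=7
Step 9: on WHITE (0,6): turn R to E, flip to black, move to (0,7). |black|=8
Step 10: on WHITE (0,7): turn R to S, flip to black, move to (1,7). |black|=9
Step 11: on BLACK (1,7): turn L to E, flip to white, move to (1,8). |black|=8
Step 12: on WHITE (1,8): turn R to S, flip to black, move to (2,8). |black|=9
Step 13: on WHITE (2,8): turn R to W, flip to black, move to (2,7). |black|=10
Step 14: on BLACK (2,7): turn L to S, flip to white, move to (3,7). |black|=9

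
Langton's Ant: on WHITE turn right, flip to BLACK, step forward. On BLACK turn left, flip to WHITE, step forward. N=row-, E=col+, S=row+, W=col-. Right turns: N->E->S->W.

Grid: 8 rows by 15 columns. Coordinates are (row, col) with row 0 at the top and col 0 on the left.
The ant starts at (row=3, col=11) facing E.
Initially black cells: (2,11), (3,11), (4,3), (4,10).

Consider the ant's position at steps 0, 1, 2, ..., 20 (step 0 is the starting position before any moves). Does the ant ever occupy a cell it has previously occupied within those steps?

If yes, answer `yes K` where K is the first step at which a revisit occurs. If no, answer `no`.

Step 1: on BLACK (3,11): turn L to N, flip to white, move to (2,11). |black|=3 — new cell
Step 2: on BLACK (2,11): turn L to W, flip to white, move to (2,10). |black|=2 — new cell
Step 3: on WHITE (2,10): turn R to N, flip to black, move to (1,10). |black|=3 — new cell
Step 4: on WHITE (1,10): turn R to E, flip to black, move to (1,11). |black|=4 — new cell
Step 5: on WHITE (1,11): turn R to S, flip to black, move to (2,11). |black|=5 — REVISIT

Answer: yes 5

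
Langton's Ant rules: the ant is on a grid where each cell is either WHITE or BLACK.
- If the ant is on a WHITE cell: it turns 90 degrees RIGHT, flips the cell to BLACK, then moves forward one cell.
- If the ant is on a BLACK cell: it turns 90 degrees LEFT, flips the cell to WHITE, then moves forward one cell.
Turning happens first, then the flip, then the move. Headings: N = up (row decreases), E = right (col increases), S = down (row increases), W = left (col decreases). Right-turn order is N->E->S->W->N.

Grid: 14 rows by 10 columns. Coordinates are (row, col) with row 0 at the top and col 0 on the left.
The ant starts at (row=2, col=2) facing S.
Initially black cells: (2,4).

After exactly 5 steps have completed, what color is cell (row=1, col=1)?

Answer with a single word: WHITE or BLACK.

Answer: BLACK

Derivation:
Step 1: on WHITE (2,2): turn R to W, flip to black, move to (2,1). |black|=2
Step 2: on WHITE (2,1): turn R to N, flip to black, move to (1,1). |black|=3
Step 3: on WHITE (1,1): turn R to E, flip to black, move to (1,2). |black|=4
Step 4: on WHITE (1,2): turn R to S, flip to black, move to (2,2). |black|=5
Step 5: on BLACK (2,2): turn L to E, flip to white, move to (2,3). |black|=4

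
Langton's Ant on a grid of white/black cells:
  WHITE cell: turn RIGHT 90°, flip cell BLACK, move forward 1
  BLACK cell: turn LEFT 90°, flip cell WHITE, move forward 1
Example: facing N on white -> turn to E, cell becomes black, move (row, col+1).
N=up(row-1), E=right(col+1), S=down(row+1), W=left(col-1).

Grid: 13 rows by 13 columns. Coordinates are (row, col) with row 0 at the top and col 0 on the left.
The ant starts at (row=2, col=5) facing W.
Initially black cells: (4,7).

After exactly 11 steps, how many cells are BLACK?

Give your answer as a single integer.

Step 1: on WHITE (2,5): turn R to N, flip to black, move to (1,5). |black|=2
Step 2: on WHITE (1,5): turn R to E, flip to black, move to (1,6). |black|=3
Step 3: on WHITE (1,6): turn R to S, flip to black, move to (2,6). |black|=4
Step 4: on WHITE (2,6): turn R to W, flip to black, move to (2,5). |black|=5
Step 5: on BLACK (2,5): turn L to S, flip to white, move to (3,5). |black|=4
Step 6: on WHITE (3,5): turn R to W, flip to black, move to (3,4). |black|=5
Step 7: on WHITE (3,4): turn R to N, flip to black, move to (2,4). |black|=6
Step 8: on WHITE (2,4): turn R to E, flip to black, move to (2,5). |black|=7
Step 9: on WHITE (2,5): turn R to S, flip to black, move to (3,5). |black|=8
Step 10: on BLACK (3,5): turn L to E, flip to white, move to (3,6). |black|=7
Step 11: on WHITE (3,6): turn R to S, flip to black, move to (4,6). |black|=8

Answer: 8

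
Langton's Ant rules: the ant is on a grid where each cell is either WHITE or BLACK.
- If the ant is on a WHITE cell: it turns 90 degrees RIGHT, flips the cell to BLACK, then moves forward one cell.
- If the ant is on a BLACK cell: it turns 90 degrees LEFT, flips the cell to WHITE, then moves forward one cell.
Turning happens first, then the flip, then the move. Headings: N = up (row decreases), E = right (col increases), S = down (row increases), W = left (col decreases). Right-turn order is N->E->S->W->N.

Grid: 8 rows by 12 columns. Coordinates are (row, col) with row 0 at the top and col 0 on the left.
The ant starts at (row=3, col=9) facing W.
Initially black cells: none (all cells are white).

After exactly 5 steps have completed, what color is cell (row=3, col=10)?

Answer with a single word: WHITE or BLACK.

Step 1: on WHITE (3,9): turn R to N, flip to black, move to (2,9). |black|=1
Step 2: on WHITE (2,9): turn R to E, flip to black, move to (2,10). |black|=2
Step 3: on WHITE (2,10): turn R to S, flip to black, move to (3,10). |black|=3
Step 4: on WHITE (3,10): turn R to W, flip to black, move to (3,9). |black|=4
Step 5: on BLACK (3,9): turn L to S, flip to white, move to (4,9). |black|=3

Answer: BLACK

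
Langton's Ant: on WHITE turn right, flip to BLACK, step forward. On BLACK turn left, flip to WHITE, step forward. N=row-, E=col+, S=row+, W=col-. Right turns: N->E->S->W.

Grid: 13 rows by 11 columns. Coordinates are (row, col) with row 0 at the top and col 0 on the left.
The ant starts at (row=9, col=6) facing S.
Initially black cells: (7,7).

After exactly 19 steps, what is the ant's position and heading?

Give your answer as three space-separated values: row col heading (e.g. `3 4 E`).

Step 1: on WHITE (9,6): turn R to W, flip to black, move to (9,5). |black|=2
Step 2: on WHITE (9,5): turn R to N, flip to black, move to (8,5). |black|=3
Step 3: on WHITE (8,5): turn R to E, flip to black, move to (8,6). |black|=4
Step 4: on WHITE (8,6): turn R to S, flip to black, move to (9,6). |black|=5
Step 5: on BLACK (9,6): turn L to E, flip to white, move to (9,7). |black|=4
Step 6: on WHITE (9,7): turn R to S, flip to black, move to (10,7). |black|=5
Step 7: on WHITE (10,7): turn R to W, flip to black, move to (10,6). |black|=6
Step 8: on WHITE (10,6): turn R to N, flip to black, move to (9,6). |black|=7
Step 9: on WHITE (9,6): turn R to E, flip to black, move to (9,7). |black|=8
Step 10: on BLACK (9,7): turn L to N, flip to white, move to (8,7). |black|=7
Step 11: on WHITE (8,7): turn R to E, flip to black, move to (8,8). |black|=8
Step 12: on WHITE (8,8): turn R to S, flip to black, move to (9,8). |black|=9
Step 13: on WHITE (9,8): turn R to W, flip to black, move to (9,7). |black|=10
Step 14: on WHITE (9,7): turn R to N, flip to black, move to (8,7). |black|=11
Step 15: on BLACK (8,7): turn L to W, flip to white, move to (8,6). |black|=10
Step 16: on BLACK (8,6): turn L to S, flip to white, move to (9,6). |black|=9
Step 17: on BLACK (9,6): turn L to E, flip to white, move to (9,7). |black|=8
Step 18: on BLACK (9,7): turn L to N, flip to white, move to (8,7). |black|=7
Step 19: on WHITE (8,7): turn R to E, flip to black, move to (8,8). |black|=8

Answer: 8 8 E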